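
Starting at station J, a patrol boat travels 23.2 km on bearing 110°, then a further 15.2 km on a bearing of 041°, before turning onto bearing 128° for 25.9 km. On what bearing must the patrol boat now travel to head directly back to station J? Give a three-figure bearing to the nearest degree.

Leg 1 (110°, 23.2 km): east 23.2 sin 110° = 21.80, north 23.2 cos 110° = -7.93
Leg 2 (041°, 15.2 km): east 15.2 sin 41° = 9.97, north 15.2 cos 41° = 11.47
Leg 3 (128°, 25.9 km): east 25.9 sin 128° = 20.41, north 25.9 cos 128° = -15.95
Net displacement: 52.18 east, -12.41 north. Direction back to start is (-52.18, 12.41): bearing = atan2(-52.18, 12.41) mod 360° = 283.38° ≈ 283°.

283°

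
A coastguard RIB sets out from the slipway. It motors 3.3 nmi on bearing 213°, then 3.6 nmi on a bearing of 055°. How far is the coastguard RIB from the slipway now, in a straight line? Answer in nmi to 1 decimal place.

Leg 1 (213°, 3.3 nmi): east 3.3 sin 213° = -1.80, north 3.3 cos 213° = -2.77
Leg 2 (055°, 3.6 nmi): east 3.6 sin 55° = 2.95, north 3.6 cos 55° = 2.06
Net: 1.15 east, -0.70 north. Distance = √((1.15)² + (-0.70)²) = 1.349 nmi.

1.3 nmi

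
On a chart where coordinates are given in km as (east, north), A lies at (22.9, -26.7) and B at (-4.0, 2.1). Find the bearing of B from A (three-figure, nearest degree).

Δeast = -4.0 − 22.9 = -26.90; Δnorth = 2.1 − -26.7 = 28.80.
Bearing = atan2(Δeast, Δnorth) mod 360° = 316.95° ≈ 317°.

317°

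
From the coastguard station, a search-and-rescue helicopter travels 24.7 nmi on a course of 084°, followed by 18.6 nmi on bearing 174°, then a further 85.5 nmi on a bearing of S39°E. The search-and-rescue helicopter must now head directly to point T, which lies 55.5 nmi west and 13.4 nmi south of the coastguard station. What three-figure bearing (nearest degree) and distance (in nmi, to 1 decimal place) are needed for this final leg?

Leg 1 (084°, 24.7 nmi): east 24.7 sin 84° = 24.56, north 24.7 cos 84° = 2.58
Leg 2 (174°, 18.6 nmi): east 18.6 sin 174° = 1.94, north 18.6 cos 174° = -18.50
Leg 3 (S39°E, 85.5 nmi): east 85.5 sin 141° = 53.81, north 85.5 cos 141° = -66.45
Current position: (80.32, -82.36). Target: (-55.5, -13.4). Remaining: Δeast = -135.82, Δnorth = 68.96.
Bearing = atan2(-135.82, 68.96) mod 360° = 296.92°; distance = √((-135.82)² + (68.96)²) = 152.321 nmi.

297°, 152.3 nmi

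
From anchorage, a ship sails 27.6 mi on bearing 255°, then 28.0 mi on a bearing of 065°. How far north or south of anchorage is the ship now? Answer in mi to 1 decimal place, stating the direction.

Leg 1 (255°, 27.6 mi): east 27.6 sin 255° = -26.66, north 27.6 cos 255° = -7.14
Leg 2 (065°, 28.0 mi): east 28.0 sin 65° = 25.38, north 28.0 cos 65° = 11.83
Net north component: 4.69 mi.

4.7 mi north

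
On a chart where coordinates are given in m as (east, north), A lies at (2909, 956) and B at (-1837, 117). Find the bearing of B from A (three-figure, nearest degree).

Δeast = -1837 − 2909 = -4746.00; Δnorth = 117 − 956 = -839.00.
Bearing = atan2(Δeast, Δnorth) mod 360° = 259.97° ≈ 260°.

260°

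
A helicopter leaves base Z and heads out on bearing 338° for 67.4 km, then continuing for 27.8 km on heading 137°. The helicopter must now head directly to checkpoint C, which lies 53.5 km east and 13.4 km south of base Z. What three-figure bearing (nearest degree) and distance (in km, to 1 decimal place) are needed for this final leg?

133°, 81.6 km

Leg 1 (338°, 67.4 km): east 67.4 sin 338° = -25.25, north 67.4 cos 338° = 62.49
Leg 2 (137°, 27.8 km): east 27.8 sin 137° = 18.96, north 27.8 cos 137° = -20.33
Current position: (-6.29, 42.16). Target: (53.5, -13.4). Remaining: Δeast = 59.79, Δnorth = -55.56.
Bearing = atan2(59.79, -55.56) mod 360° = 132.90°; distance = √((59.79)² + (-55.56)²) = 81.619 km.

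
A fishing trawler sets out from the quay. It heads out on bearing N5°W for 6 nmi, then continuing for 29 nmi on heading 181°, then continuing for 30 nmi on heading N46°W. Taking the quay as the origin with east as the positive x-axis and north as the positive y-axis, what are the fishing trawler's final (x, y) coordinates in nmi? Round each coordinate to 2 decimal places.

Leg 1 (N5°W, 6 nmi): east 6 sin 355° = -0.52, north 6 cos 355° = 5.98
Leg 2 (181°, 29 nmi): east 29 sin 181° = -0.51, north 29 cos 181° = -29.00
Leg 3 (N46°W, 30 nmi): east 30 sin 314° = -21.58, north 30 cos 314° = 20.84
Summing: -22.61 nmi east, -2.18 nmi north → (-22.61, -2.18).

(-22.61, -2.18)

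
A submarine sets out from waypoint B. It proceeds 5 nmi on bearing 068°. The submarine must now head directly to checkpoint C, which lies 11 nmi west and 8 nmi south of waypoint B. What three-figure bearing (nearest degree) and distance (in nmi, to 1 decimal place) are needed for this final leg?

238°, 18.5 nmi

Leg 1 (068°, 5 nmi): east 5 sin 68° = 4.64, north 5 cos 68° = 1.87
Current position: (4.64, 1.87). Target: (-11, -8). Remaining: Δeast = -15.64, Δnorth = -9.87.
Bearing = atan2(-15.64, -9.87) mod 360° = 237.73°; distance = √((-15.64)² + (-9.87)²) = 18.492 nmi.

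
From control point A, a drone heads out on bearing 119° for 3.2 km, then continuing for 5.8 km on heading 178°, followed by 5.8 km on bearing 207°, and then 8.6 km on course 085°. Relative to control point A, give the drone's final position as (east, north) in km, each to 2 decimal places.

Leg 1 (119°, 3.2 km): east 3.2 sin 119° = 2.80, north 3.2 cos 119° = -1.55
Leg 2 (178°, 5.8 km): east 5.8 sin 178° = 0.20, north 5.8 cos 178° = -5.80
Leg 3 (207°, 5.8 km): east 5.8 sin 207° = -2.63, north 5.8 cos 207° = -5.17
Leg 4 (085°, 8.6 km): east 8.6 sin 85° = 8.57, north 8.6 cos 85° = 0.75
Summing: 8.94 km east, -11.77 km north → (8.94, -11.77).

(8.94, -11.77)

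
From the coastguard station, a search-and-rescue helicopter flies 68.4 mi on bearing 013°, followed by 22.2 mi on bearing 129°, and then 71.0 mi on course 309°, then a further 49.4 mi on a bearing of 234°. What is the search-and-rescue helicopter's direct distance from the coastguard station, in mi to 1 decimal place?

Leg 1 (013°, 68.4 mi): east 68.4 sin 13° = 15.39, north 68.4 cos 13° = 66.65
Leg 2 (129°, 22.2 mi): east 22.2 sin 129° = 17.25, north 22.2 cos 129° = -13.97
Leg 3 (309°, 71.0 mi): east 71.0 sin 309° = -55.18, north 71.0 cos 309° = 44.68
Leg 4 (234°, 49.4 mi): east 49.4 sin 234° = -39.97, north 49.4 cos 234° = -29.04
Net: -62.50 east, 68.32 north. Distance = √((-62.50)² + (68.32)²) = 92.598 mi.

92.6 mi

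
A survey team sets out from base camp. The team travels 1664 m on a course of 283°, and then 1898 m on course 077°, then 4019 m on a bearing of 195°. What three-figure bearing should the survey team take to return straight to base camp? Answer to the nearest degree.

015°

Leg 1 (283°, 1664 m): east 1664 sin 283° = -1621.35, north 1664 cos 283° = 374.32
Leg 2 (077°, 1898 m): east 1898 sin 77° = 1849.35, north 1898 cos 77° = 426.96
Leg 3 (195°, 4019 m): east 4019 sin 195° = -1040.19, north 4019 cos 195° = -3882.06
Net displacement: -812.19 east, -3080.78 north. Direction back to start is (812.19, 3080.78): bearing = atan2(812.19, 3080.78) mod 360° = 14.77° ≈ 015°.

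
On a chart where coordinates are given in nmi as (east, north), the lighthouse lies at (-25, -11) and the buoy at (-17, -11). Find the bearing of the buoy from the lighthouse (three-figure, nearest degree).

Δeast = -17 − -25 = 8.00; Δnorth = -11 − -11 = 0.00.
Bearing = atan2(Δeast, Δnorth) mod 360° = 90.00° ≈ 090°.

090°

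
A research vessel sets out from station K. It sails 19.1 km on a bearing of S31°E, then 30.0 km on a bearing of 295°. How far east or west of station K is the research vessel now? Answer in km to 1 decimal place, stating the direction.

Leg 1 (S31°E, 19.1 km): east 19.1 sin 149° = 9.84, north 19.1 cos 149° = -16.37
Leg 2 (295°, 30.0 km): east 30.0 sin 295° = -27.19, north 30.0 cos 295° = 12.68
Net east component: -17.35 km.

17.4 km west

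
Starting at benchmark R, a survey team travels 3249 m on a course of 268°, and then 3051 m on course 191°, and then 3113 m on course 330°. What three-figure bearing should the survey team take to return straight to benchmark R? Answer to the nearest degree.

086°

Leg 1 (268°, 3249 m): east 3249 sin 268° = -3247.02, north 3249 cos 268° = -113.39
Leg 2 (191°, 3051 m): east 3051 sin 191° = -582.16, north 3051 cos 191° = -2994.94
Leg 3 (330°, 3113 m): east 3113 sin 330° = -1556.50, north 3113 cos 330° = 2695.94
Net displacement: -5385.68 east, -412.40 north. Direction back to start is (5385.68, 412.40): bearing = atan2(5385.68, 412.40) mod 360° = 85.62° ≈ 086°.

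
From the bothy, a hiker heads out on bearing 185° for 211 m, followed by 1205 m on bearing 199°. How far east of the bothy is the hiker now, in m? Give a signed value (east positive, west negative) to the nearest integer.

Leg 1 (185°, 211 m): east 211 sin 185° = -18.39, north 211 cos 185° = -210.20
Leg 2 (199°, 1205 m): east 1205 sin 199° = -392.31, north 1205 cos 199° = -1139.35
Net east component: -410.70 m.

-411 m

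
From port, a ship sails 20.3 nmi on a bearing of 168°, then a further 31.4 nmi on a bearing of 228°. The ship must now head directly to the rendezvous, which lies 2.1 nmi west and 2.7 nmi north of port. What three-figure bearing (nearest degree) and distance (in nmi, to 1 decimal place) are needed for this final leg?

Leg 1 (168°, 20.3 nmi): east 20.3 sin 168° = 4.22, north 20.3 cos 168° = -19.86
Leg 2 (228°, 31.4 nmi): east 31.4 sin 228° = -23.33, north 31.4 cos 228° = -21.01
Current position: (-19.11, -40.87). Target: (-2.1, 2.7). Remaining: Δeast = 17.01, Δnorth = 43.57.
Bearing = atan2(17.01, 43.57) mod 360° = 21.33°; distance = √((17.01)² + (43.57)²) = 46.771 nmi.

021°, 46.8 nmi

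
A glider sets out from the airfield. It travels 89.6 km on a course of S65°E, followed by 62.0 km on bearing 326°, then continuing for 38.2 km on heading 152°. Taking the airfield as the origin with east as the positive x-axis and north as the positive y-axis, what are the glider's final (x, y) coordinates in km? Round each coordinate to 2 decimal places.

(64.47, -20.19)

Leg 1 (S65°E, 89.6 km): east 89.6 sin 115° = 81.21, north 89.6 cos 115° = -37.87
Leg 2 (326°, 62.0 km): east 62.0 sin 326° = -34.67, north 62.0 cos 326° = 51.40
Leg 3 (152°, 38.2 km): east 38.2 sin 152° = 17.93, north 38.2 cos 152° = -33.73
Summing: 64.47 km east, -20.19 km north → (64.47, -20.19).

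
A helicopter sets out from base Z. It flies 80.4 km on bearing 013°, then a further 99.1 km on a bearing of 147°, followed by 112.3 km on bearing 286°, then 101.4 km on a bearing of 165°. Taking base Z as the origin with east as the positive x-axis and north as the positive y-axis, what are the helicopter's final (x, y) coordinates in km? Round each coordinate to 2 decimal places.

(-9.65, -71.76)

Leg 1 (013°, 80.4 km): east 80.4 sin 13° = 18.09, north 80.4 cos 13° = 78.34
Leg 2 (147°, 99.1 km): east 99.1 sin 147° = 53.97, north 99.1 cos 147° = -83.11
Leg 3 (286°, 112.3 km): east 112.3 sin 286° = -107.95, north 112.3 cos 286° = 30.95
Leg 4 (165°, 101.4 km): east 101.4 sin 165° = 26.24, north 101.4 cos 165° = -97.94
Summing: -9.65 km east, -71.76 km north → (-9.65, -71.76).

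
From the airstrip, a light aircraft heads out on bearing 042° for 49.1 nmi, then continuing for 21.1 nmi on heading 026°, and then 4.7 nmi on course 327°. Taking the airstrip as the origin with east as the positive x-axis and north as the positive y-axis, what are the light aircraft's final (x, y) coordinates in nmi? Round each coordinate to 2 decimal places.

(39.54, 59.39)

Leg 1 (042°, 49.1 nmi): east 49.1 sin 42° = 32.85, north 49.1 cos 42° = 36.49
Leg 2 (026°, 21.1 nmi): east 21.1 sin 26° = 9.25, north 21.1 cos 26° = 18.96
Leg 3 (327°, 4.7 nmi): east 4.7 sin 327° = -2.56, north 4.7 cos 327° = 3.94
Summing: 39.54 nmi east, 59.39 nmi north → (39.54, 59.39).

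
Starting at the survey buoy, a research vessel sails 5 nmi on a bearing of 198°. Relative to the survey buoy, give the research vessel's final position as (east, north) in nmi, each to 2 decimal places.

(-1.55, -4.76)

Leg 1 (198°, 5 nmi): east 5 sin 198° = -1.55, north 5 cos 198° = -4.76
Summing: -1.55 nmi east, -4.76 nmi north → (-1.55, -4.76).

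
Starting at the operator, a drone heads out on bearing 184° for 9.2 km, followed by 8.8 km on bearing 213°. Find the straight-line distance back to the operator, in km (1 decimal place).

Leg 1 (184°, 9.2 km): east 9.2 sin 184° = -0.64, north 9.2 cos 184° = -9.18
Leg 2 (213°, 8.8 km): east 8.8 sin 213° = -4.79, north 8.8 cos 213° = -7.38
Net: -5.43 east, -16.56 north. Distance = √((-5.43)² + (-16.56)²) = 17.427 km.

17.4 km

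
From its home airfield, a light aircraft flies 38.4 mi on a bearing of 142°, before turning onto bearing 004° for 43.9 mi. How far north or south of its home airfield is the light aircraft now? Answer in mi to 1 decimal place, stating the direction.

13.5 mi north

Leg 1 (142°, 38.4 mi): east 38.4 sin 142° = 23.64, north 38.4 cos 142° = -30.26
Leg 2 (004°, 43.9 mi): east 43.9 sin 4° = 3.06, north 43.9 cos 4° = 43.79
Net north component: 13.53 mi.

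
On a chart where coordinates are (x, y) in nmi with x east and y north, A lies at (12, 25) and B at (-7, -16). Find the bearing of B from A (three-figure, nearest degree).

205°

Δeast = -7 − 12 = -19.00; Δnorth = -16 − 25 = -41.00.
Bearing = atan2(Δeast, Δnorth) mod 360° = 204.86° ≈ 205°.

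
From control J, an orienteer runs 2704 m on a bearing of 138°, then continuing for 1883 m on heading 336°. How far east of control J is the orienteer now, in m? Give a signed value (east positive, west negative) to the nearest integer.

1043 m

Leg 1 (138°, 2704 m): east 2704 sin 138° = 1809.33, north 2704 cos 138° = -2009.46
Leg 2 (336°, 1883 m): east 1883 sin 336° = -765.89, north 1883 cos 336° = 1720.21
Net east component: 1043.44 m.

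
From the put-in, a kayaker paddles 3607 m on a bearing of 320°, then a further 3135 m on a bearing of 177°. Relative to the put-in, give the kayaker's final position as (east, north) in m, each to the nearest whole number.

(-2154, -368)

Leg 1 (320°, 3607 m): east 3607 sin 320° = -2318.53, north 3607 cos 320° = 2763.12
Leg 2 (177°, 3135 m): east 3135 sin 177° = 164.07, north 3135 cos 177° = -3130.70
Summing: -2154.46 m east, -367.58 m north → (-2154, -368).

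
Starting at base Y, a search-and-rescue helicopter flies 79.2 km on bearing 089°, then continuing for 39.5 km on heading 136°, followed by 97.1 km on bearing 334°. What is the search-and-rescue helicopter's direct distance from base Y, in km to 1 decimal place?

Leg 1 (089°, 79.2 km): east 79.2 sin 89° = 79.19, north 79.2 cos 89° = 1.38
Leg 2 (136°, 39.5 km): east 39.5 sin 136° = 27.44, north 39.5 cos 136° = -28.41
Leg 3 (334°, 97.1 km): east 97.1 sin 334° = -42.57, north 97.1 cos 334° = 87.27
Net: 64.06 east, 60.24 north. Distance = √((64.06)² + (60.24)²) = 87.937 km.

87.9 km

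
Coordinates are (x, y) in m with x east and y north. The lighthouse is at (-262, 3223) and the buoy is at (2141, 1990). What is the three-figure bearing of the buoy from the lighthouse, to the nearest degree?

117°

Δeast = 2141 − -262 = 2403.00; Δnorth = 1990 − 3223 = -1233.00.
Bearing = atan2(Δeast, Δnorth) mod 360° = 117.16° ≈ 117°.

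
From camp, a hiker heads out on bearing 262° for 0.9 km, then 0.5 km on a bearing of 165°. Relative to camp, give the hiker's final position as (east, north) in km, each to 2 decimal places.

Leg 1 (262°, 0.9 km): east 0.9 sin 262° = -0.89, north 0.9 cos 262° = -0.13
Leg 2 (165°, 0.5 km): east 0.5 sin 165° = 0.13, north 0.5 cos 165° = -0.48
Summing: -0.76 km east, -0.61 km north → (-0.76, -0.61).

(-0.76, -0.61)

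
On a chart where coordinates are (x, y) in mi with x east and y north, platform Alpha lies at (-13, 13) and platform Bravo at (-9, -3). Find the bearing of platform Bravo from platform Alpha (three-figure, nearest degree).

166°

Δeast = -9 − -13 = 4.00; Δnorth = -3 − 13 = -16.00.
Bearing = atan2(Δeast, Δnorth) mod 360° = 165.96° ≈ 166°.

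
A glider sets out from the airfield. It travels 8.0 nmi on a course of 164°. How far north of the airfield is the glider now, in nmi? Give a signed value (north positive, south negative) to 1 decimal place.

Leg 1 (164°, 8.0 nmi): east 8.0 sin 164° = 2.21, north 8.0 cos 164° = -7.69
Net north component: -7.69 nmi.

-7.7 nmi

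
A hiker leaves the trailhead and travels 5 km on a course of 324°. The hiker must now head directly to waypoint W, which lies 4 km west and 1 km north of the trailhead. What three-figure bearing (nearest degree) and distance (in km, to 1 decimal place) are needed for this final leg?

Leg 1 (324°, 5 km): east 5 sin 324° = -2.94, north 5 cos 324° = 4.05
Current position: (-2.94, 4.05). Target: (-4, 1). Remaining: Δeast = -1.06, Δnorth = -3.05.
Bearing = atan2(-1.06, -3.05) mod 360° = 199.21°; distance = √((-1.06)² + (-3.05)²) = 3.225 km.

199°, 3.2 km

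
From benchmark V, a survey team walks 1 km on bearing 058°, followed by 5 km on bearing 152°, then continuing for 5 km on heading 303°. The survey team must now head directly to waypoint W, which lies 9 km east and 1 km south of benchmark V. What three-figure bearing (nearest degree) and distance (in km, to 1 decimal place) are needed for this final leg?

089°, 10.0 km

Leg 1 (058°, 1 km): east 1 sin 58° = 0.85, north 1 cos 58° = 0.53
Leg 2 (152°, 5 km): east 5 sin 152° = 2.35, north 5 cos 152° = -4.41
Leg 3 (303°, 5 km): east 5 sin 303° = -4.19, north 5 cos 303° = 2.72
Current position: (-1.00, -1.16). Target: (9, -1). Remaining: Δeast = 10.00, Δnorth = 0.16.
Bearing = atan2(10.00, 0.16) mod 360° = 89.07°; distance = √((10.00)² + (0.16)²) = 9.999 km.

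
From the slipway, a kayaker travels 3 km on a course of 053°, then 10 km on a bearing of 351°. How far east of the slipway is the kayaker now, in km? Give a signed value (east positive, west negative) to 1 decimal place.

0.8 km

Leg 1 (053°, 3 km): east 3 sin 53° = 2.40, north 3 cos 53° = 1.81
Leg 2 (351°, 10 km): east 10 sin 351° = -1.56, north 10 cos 351° = 9.88
Net east component: 0.83 km.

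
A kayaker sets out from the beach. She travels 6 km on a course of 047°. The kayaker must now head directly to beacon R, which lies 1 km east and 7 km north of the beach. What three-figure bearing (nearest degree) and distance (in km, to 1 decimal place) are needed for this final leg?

Leg 1 (047°, 6 km): east 6 sin 47° = 4.39, north 6 cos 47° = 4.09
Current position: (4.39, 4.09). Target: (1, 7). Remaining: Δeast = -3.39, Δnorth = 2.91.
Bearing = atan2(-3.39, 2.91) mod 360° = 310.64°; distance = √((-3.39)² + (2.91)²) = 4.465 km.

311°, 4.5 km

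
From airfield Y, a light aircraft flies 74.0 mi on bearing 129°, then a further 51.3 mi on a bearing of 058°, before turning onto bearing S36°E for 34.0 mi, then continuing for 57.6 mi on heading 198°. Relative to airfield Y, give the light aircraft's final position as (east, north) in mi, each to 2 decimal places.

(103.20, -101.67)

Leg 1 (129°, 74.0 mi): east 74.0 sin 129° = 57.51, north 74.0 cos 129° = -46.57
Leg 2 (058°, 51.3 mi): east 51.3 sin 58° = 43.50, north 51.3 cos 58° = 27.18
Leg 3 (S36°E, 34.0 mi): east 34.0 sin 144° = 19.98, north 34.0 cos 144° = -27.51
Leg 4 (198°, 57.6 mi): east 57.6 sin 198° = -17.80, north 57.6 cos 198° = -54.78
Summing: 103.20 mi east, -101.67 mi north → (103.20, -101.67).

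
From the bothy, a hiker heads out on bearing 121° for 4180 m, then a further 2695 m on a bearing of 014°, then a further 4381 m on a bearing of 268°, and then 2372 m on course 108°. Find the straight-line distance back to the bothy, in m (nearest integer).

2155 m

Leg 1 (121°, 4180 m): east 4180 sin 121° = 3582.96, north 4180 cos 121° = -2152.86
Leg 2 (014°, 2695 m): east 2695 sin 14° = 651.98, north 2695 cos 14° = 2614.95
Leg 3 (268°, 4381 m): east 4381 sin 268° = -4378.33, north 4381 cos 268° = -152.89
Leg 4 (108°, 2372 m): east 2372 sin 108° = 2255.91, north 2372 cos 108° = -732.99
Net: 2112.51 east, -423.80 north. Distance = √((2112.51)² + (-423.80)²) = 2154.604 m.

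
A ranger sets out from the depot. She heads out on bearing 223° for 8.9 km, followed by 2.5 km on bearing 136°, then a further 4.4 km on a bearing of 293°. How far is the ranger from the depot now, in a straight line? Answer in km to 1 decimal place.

Leg 1 (223°, 8.9 km): east 8.9 sin 223° = -6.07, north 8.9 cos 223° = -6.51
Leg 2 (136°, 2.5 km): east 2.5 sin 136° = 1.74, north 2.5 cos 136° = -1.80
Leg 3 (293°, 4.4 km): east 4.4 sin 293° = -4.05, north 4.4 cos 293° = 1.72
Net: -8.38 east, -6.59 north. Distance = √((-8.38)² + (-6.59)²) = 10.662 km.

10.7 km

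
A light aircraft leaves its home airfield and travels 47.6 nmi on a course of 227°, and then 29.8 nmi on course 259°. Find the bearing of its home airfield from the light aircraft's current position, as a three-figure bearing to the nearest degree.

059°

Leg 1 (227°, 47.6 nmi): east 47.6 sin 227° = -34.81, north 47.6 cos 227° = -32.46
Leg 2 (259°, 29.8 nmi): east 29.8 sin 259° = -29.25, north 29.8 cos 259° = -5.69
Net displacement: -64.06 east, -38.15 north. Direction back to start is (64.06, 38.15): bearing = atan2(64.06, 38.15) mod 360° = 59.23° ≈ 059°.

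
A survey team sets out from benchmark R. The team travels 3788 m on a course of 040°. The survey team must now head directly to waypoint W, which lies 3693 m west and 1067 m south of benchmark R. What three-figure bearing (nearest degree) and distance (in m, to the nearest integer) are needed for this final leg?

237°, 7301 m

Leg 1 (040°, 3788 m): east 3788 sin 40° = 2434.88, north 3788 cos 40° = 2901.78
Current position: (2434.88, 2901.78). Target: (-3693, -1067). Remaining: Δeast = -6127.88, Δnorth = -3968.78.
Bearing = atan2(-6127.88, -3968.78) mod 360° = 237.07°; distance = √((-6127.88)² + (-3968.78)²) = 7300.828 m.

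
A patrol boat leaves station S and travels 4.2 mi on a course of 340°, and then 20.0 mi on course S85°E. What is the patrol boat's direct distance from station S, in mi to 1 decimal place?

18.6 mi

Leg 1 (340°, 4.2 mi): east 4.2 sin 340° = -1.44, north 4.2 cos 340° = 3.95
Leg 2 (S85°E, 20.0 mi): east 20.0 sin 95° = 19.92, north 20.0 cos 95° = -1.74
Net: 18.49 east, 2.20 north. Distance = √((18.49)² + (2.20)²) = 18.618 mi.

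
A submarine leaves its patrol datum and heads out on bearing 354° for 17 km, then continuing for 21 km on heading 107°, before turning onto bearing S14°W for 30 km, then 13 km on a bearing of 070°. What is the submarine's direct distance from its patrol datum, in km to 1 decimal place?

Leg 1 (354°, 17 km): east 17 sin 354° = -1.78, north 17 cos 354° = 16.91
Leg 2 (107°, 21 km): east 21 sin 107° = 20.08, north 21 cos 107° = -6.14
Leg 3 (S14°W, 30 km): east 30 sin 194° = -7.26, north 30 cos 194° = -29.11
Leg 4 (070°, 13 km): east 13 sin 70° = 12.22, north 13 cos 70° = 4.45
Net: 23.26 east, -13.90 north. Distance = √((23.26)² + (-13.90)²) = 27.098 km.

27.1 km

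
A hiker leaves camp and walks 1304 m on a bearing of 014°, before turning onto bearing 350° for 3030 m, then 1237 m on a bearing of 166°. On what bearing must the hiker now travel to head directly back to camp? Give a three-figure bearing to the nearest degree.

182°

Leg 1 (014°, 1304 m): east 1304 sin 14° = 315.47, north 1304 cos 14° = 1265.27
Leg 2 (350°, 3030 m): east 3030 sin 350° = -526.15, north 3030 cos 350° = 2983.97
Leg 3 (166°, 1237 m): east 1237 sin 166° = 299.26, north 1237 cos 166° = -1200.26
Net displacement: 88.57 east, 3048.98 north. Direction back to start is (-88.57, -3048.98): bearing = atan2(-88.57, -3048.98) mod 360° = 181.66° ≈ 182°.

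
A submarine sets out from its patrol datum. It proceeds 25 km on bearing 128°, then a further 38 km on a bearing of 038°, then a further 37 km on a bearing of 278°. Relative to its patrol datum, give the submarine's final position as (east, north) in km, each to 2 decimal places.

Leg 1 (128°, 25 km): east 25 sin 128° = 19.70, north 25 cos 128° = -15.39
Leg 2 (038°, 38 km): east 38 sin 38° = 23.40, north 38 cos 38° = 29.94
Leg 3 (278°, 37 km): east 37 sin 278° = -36.64, north 37 cos 278° = 5.15
Summing: 6.46 km east, 19.70 km north → (6.46, 19.70).

(6.46, 19.70)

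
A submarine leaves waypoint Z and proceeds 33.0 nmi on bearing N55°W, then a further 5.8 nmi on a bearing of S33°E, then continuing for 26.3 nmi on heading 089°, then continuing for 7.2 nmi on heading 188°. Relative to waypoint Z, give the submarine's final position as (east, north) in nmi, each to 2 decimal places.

Leg 1 (N55°W, 33.0 nmi): east 33.0 sin 305° = -27.03, north 33.0 cos 305° = 18.93
Leg 2 (S33°E, 5.8 nmi): east 5.8 sin 147° = 3.16, north 5.8 cos 147° = -4.86
Leg 3 (089°, 26.3 nmi): east 26.3 sin 89° = 26.30, north 26.3 cos 89° = 0.46
Leg 4 (188°, 7.2 nmi): east 7.2 sin 188° = -1.00, north 7.2 cos 188° = -7.13
Summing: 1.42 nmi east, 7.39 nmi north → (1.42, 7.39).

(1.42, 7.39)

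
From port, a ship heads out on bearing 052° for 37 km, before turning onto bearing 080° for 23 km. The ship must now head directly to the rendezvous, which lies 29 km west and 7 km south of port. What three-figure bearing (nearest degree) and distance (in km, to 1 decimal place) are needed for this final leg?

247°, 87.6 km

Leg 1 (052°, 37 km): east 37 sin 52° = 29.16, north 37 cos 52° = 22.78
Leg 2 (080°, 23 km): east 23 sin 80° = 22.65, north 23 cos 80° = 3.99
Current position: (51.81, 26.77). Target: (-29, -7). Remaining: Δeast = -80.81, Δnorth = -33.77.
Bearing = atan2(-80.81, -33.77) mod 360° = 247.32°; distance = √((-80.81)² + (-33.77)²) = 87.581 km.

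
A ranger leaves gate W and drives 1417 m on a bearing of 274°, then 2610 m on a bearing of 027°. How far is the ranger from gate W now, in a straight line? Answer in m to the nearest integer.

Leg 1 (274°, 1417 m): east 1417 sin 274° = -1413.55, north 1417 cos 274° = 98.84
Leg 2 (027°, 2610 m): east 2610 sin 27° = 1184.92, north 2610 cos 27° = 2325.53
Net: -228.63 east, 2424.37 north. Distance = √((-228.63)² + (2424.37)²) = 2435.129 m.

2435 m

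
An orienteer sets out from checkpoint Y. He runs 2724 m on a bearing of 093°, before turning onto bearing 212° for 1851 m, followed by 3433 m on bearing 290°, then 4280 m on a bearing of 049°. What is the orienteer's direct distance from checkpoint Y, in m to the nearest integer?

Leg 1 (093°, 2724 m): east 2724 sin 93° = 2720.27, north 2724 cos 93° = -142.56
Leg 2 (212°, 1851 m): east 1851 sin 212° = -980.88, north 1851 cos 212° = -1569.74
Leg 3 (290°, 3433 m): east 3433 sin 290° = -3225.96, north 3433 cos 290° = 1174.16
Leg 4 (049°, 4280 m): east 4280 sin 49° = 3230.16, north 4280 cos 49° = 2807.93
Net: 1743.58 east, 2269.79 north. Distance = √((1743.58)² + (2269.79)²) = 2862.167 m.

2862 m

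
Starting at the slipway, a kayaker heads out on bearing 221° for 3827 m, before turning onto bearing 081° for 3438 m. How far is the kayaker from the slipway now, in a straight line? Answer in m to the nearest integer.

Leg 1 (221°, 3827 m): east 3827 sin 221° = -2510.74, north 3827 cos 221° = -2888.27
Leg 2 (081°, 3438 m): east 3438 sin 81° = 3395.67, north 3438 cos 81° = 537.82
Net: 884.93 east, -2350.45 north. Distance = √((884.93)² + (-2350.45)²) = 2511.520 m.

2512 m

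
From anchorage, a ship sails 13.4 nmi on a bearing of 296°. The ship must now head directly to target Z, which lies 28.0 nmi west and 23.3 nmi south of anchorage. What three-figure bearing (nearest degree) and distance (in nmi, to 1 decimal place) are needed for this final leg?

209°, 33.3 nmi

Leg 1 (296°, 13.4 nmi): east 13.4 sin 296° = -12.04, north 13.4 cos 296° = 5.87
Current position: (-12.04, 5.87). Target: (-28.0, -23.3). Remaining: Δeast = -15.96, Δnorth = -29.17.
Bearing = atan2(-15.96, -29.17) mod 360° = 208.68°; distance = √((-15.96)² + (-29.17)²) = 33.253 nmi.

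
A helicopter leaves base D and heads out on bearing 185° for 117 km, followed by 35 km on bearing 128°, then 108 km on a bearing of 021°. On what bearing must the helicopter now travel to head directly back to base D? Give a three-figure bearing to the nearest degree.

Leg 1 (185°, 117 km): east 117 sin 185° = -10.20, north 117 cos 185° = -116.55
Leg 2 (128°, 35 km): east 35 sin 128° = 27.58, north 35 cos 128° = -21.55
Leg 3 (021°, 108 km): east 108 sin 21° = 38.70, north 108 cos 21° = 100.83
Net displacement: 56.09 east, -37.28 north. Direction back to start is (-56.09, 37.28): bearing = atan2(-56.09, 37.28) mod 360° = 303.61° ≈ 304°.

304°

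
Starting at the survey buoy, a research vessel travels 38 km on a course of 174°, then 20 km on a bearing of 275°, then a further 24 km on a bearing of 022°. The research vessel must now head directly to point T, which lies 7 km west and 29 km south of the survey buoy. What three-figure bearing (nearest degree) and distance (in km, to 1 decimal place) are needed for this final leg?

180°, 15.2 km

Leg 1 (174°, 38 km): east 38 sin 174° = 3.97, north 38 cos 174° = -37.79
Leg 2 (275°, 20 km): east 20 sin 275° = -19.92, north 20 cos 275° = 1.74
Leg 3 (022°, 24 km): east 24 sin 22° = 8.99, north 24 cos 22° = 22.25
Current position: (-6.96, -13.80). Target: (-7, -29). Remaining: Δeast = -0.04, Δnorth = -15.20.
Bearing = atan2(-0.04, -15.20) mod 360° = 180.15°; distance = √((-0.04)² + (-15.20)²) = 15.204 km.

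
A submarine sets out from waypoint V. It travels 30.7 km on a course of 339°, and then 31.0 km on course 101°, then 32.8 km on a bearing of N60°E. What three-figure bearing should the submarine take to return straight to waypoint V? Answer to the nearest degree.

231°

Leg 1 (339°, 30.7 km): east 30.7 sin 339° = -11.00, north 30.7 cos 339° = 28.66
Leg 2 (101°, 31.0 km): east 31.0 sin 101° = 30.43, north 31.0 cos 101° = -5.92
Leg 3 (N60°E, 32.8 km): east 32.8 sin 60° = 28.41, north 32.8 cos 60° = 16.40
Net displacement: 47.83 east, 39.15 north. Direction back to start is (-47.83, -39.15): bearing = atan2(-47.83, -39.15) mod 360° = 230.70° ≈ 231°.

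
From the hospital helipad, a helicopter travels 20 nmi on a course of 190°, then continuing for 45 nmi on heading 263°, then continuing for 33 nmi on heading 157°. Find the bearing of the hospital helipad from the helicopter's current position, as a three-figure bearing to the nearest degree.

Leg 1 (190°, 20 nmi): east 20 sin 190° = -3.47, north 20 cos 190° = -19.70
Leg 2 (263°, 45 nmi): east 45 sin 263° = -44.66, north 45 cos 263° = -5.48
Leg 3 (157°, 33 nmi): east 33 sin 157° = 12.89, north 33 cos 157° = -30.38
Net displacement: -35.24 east, -55.56 north. Direction back to start is (35.24, 55.56): bearing = atan2(35.24, 55.56) mod 360° = 32.39° ≈ 032°.

032°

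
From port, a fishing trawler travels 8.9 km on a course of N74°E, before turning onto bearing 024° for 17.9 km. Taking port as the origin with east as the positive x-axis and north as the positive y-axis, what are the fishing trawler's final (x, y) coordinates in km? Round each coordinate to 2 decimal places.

Leg 1 (N74°E, 8.9 km): east 8.9 sin 74° = 8.56, north 8.9 cos 74° = 2.45
Leg 2 (024°, 17.9 km): east 17.9 sin 24° = 7.28, north 17.9 cos 24° = 16.35
Summing: 15.84 km east, 18.81 km north → (15.84, 18.81).

(15.84, 18.81)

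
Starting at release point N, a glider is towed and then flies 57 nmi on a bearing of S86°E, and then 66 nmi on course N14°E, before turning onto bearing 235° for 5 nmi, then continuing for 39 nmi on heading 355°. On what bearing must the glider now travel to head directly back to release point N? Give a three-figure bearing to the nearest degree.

214°

Leg 1 (S86°E, 57 nmi): east 57 sin 94° = 56.86, north 57 cos 94° = -3.98
Leg 2 (N14°E, 66 nmi): east 66 sin 14° = 15.97, north 66 cos 14° = 64.04
Leg 3 (235°, 5 nmi): east 5 sin 235° = -4.10, north 5 cos 235° = -2.87
Leg 4 (355°, 39 nmi): east 39 sin 355° = -3.40, north 39 cos 355° = 38.85
Net displacement: 65.33 east, 96.05 north. Direction back to start is (-65.33, -96.05): bearing = atan2(-65.33, -96.05) mod 360° = 214.22° ≈ 214°.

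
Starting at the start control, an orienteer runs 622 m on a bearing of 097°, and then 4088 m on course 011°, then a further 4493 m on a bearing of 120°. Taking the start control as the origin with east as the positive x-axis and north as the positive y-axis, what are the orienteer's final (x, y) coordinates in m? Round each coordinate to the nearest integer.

Leg 1 (097°, 622 m): east 622 sin 97° = 617.36, north 622 cos 97° = -75.80
Leg 2 (011°, 4088 m): east 4088 sin 11° = 780.03, north 4088 cos 11° = 4012.89
Leg 3 (120°, 4493 m): east 4493 sin 120° = 3891.05, north 4493 cos 120° = -2246.50
Summing: 5288.44 m east, 1690.59 m north → (5288, 1691).

(5288, 1691)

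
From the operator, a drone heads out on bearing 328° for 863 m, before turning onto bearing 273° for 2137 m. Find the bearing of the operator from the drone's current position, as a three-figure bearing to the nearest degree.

Leg 1 (328°, 863 m): east 863 sin 328° = -457.32, north 863 cos 328° = 731.87
Leg 2 (273°, 2137 m): east 2137 sin 273° = -2134.07, north 2137 cos 273° = 111.84
Net displacement: -2591.39 east, 843.71 north. Direction back to start is (2591.39, -843.71): bearing = atan2(2591.39, -843.71) mod 360° = 108.03° ≈ 108°.

108°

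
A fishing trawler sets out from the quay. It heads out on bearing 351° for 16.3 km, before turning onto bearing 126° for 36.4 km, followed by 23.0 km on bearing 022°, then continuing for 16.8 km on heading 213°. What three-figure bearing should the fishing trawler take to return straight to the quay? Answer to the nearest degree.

Leg 1 (351°, 16.3 km): east 16.3 sin 351° = -2.55, north 16.3 cos 351° = 16.10
Leg 2 (126°, 36.4 km): east 36.4 sin 126° = 29.45, north 36.4 cos 126° = -21.40
Leg 3 (022°, 23.0 km): east 23.0 sin 22° = 8.62, north 23.0 cos 22° = 21.33
Leg 4 (213°, 16.8 km): east 16.8 sin 213° = -9.15, north 16.8 cos 213° = -14.09
Net displacement: 26.36 east, 1.94 north. Direction back to start is (-26.36, -1.94): bearing = atan2(-26.36, -1.94) mod 360° = 265.79° ≈ 266°.

266°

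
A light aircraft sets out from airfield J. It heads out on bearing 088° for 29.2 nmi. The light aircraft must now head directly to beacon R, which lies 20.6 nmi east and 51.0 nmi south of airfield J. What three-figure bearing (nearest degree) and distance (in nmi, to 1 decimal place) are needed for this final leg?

Leg 1 (088°, 29.2 nmi): east 29.2 sin 88° = 29.18, north 29.2 cos 88° = 1.02
Current position: (29.18, 1.02). Target: (20.6, -51.0). Remaining: Δeast = -8.58, Δnorth = -52.02.
Bearing = atan2(-8.58, -52.02) mod 360° = 189.37°; distance = √((-8.58)² + (-52.02)²) = 52.722 nmi.

189°, 52.7 nmi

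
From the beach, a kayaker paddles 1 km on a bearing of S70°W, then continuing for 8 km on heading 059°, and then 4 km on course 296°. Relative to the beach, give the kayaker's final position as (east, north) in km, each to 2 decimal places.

Leg 1 (S70°W, 1 km): east 1 sin 250° = -0.94, north 1 cos 250° = -0.34
Leg 2 (059°, 8 km): east 8 sin 59° = 6.86, north 8 cos 59° = 4.12
Leg 3 (296°, 4 km): east 4 sin 296° = -3.60, north 4 cos 296° = 1.75
Summing: 2.32 km east, 5.53 km north → (2.32, 5.53).

(2.32, 5.53)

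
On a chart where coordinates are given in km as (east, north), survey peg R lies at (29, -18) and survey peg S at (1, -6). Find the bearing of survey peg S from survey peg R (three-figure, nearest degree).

Δeast = 1 − 29 = -28.00; Δnorth = -6 − -18 = 12.00.
Bearing = atan2(Δeast, Δnorth) mod 360° = 293.20° ≈ 293°.

293°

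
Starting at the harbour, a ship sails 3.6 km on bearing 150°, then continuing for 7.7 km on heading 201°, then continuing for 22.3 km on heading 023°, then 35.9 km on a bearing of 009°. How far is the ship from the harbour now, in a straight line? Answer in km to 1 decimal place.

Leg 1 (150°, 3.6 km): east 3.6 sin 150° = 1.80, north 3.6 cos 150° = -3.12
Leg 2 (201°, 7.7 km): east 7.7 sin 201° = -2.76, north 7.7 cos 201° = -7.19
Leg 3 (023°, 22.3 km): east 22.3 sin 23° = 8.71, north 22.3 cos 23° = 20.53
Leg 4 (009°, 35.9 km): east 35.9 sin 9° = 5.62, north 35.9 cos 9° = 35.46
Net: 13.37 east, 45.68 north. Distance = √((13.37)² + (45.68)²) = 47.595 km.

47.6 km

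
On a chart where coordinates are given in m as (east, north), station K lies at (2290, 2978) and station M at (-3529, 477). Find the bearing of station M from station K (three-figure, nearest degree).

247°

Δeast = -3529 − 2290 = -5819.00; Δnorth = 477 − 2978 = -2501.00.
Bearing = atan2(Δeast, Δnorth) mod 360° = 246.74° ≈ 247°.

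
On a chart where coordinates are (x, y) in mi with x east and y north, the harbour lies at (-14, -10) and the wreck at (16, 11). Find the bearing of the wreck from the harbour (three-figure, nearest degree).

Δeast = 16 − -14 = 30.00; Δnorth = 11 − -10 = 21.00.
Bearing = atan2(Δeast, Δnorth) mod 360° = 55.01° ≈ 055°.

055°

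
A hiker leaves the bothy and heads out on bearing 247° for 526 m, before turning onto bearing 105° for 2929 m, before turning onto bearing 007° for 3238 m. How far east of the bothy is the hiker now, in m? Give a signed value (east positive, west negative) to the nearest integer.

2740 m

Leg 1 (247°, 526 m): east 526 sin 247° = -484.19, north 526 cos 247° = -205.52
Leg 2 (105°, 2929 m): east 2929 sin 105° = 2829.20, north 2929 cos 105° = -758.08
Leg 3 (007°, 3238 m): east 3238 sin 7° = 394.61, north 3238 cos 7° = 3213.86
Net east component: 2739.62 m.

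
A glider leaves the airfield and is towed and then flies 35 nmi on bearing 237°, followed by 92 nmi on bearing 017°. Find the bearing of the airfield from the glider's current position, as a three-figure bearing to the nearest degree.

Leg 1 (237°, 35 nmi): east 35 sin 237° = -29.35, north 35 cos 237° = -19.06
Leg 2 (017°, 92 nmi): east 92 sin 17° = 26.90, north 92 cos 17° = 87.98
Net displacement: -2.46 east, 68.92 north. Direction back to start is (2.46, -68.92): bearing = atan2(2.46, -68.92) mod 360° = 177.96° ≈ 178°.

178°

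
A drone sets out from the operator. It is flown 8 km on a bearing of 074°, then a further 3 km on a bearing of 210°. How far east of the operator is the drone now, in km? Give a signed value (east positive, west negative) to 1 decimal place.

6.2 km

Leg 1 (074°, 8 km): east 8 sin 74° = 7.69, north 8 cos 74° = 2.21
Leg 2 (210°, 3 km): east 3 sin 210° = -1.50, north 3 cos 210° = -2.60
Net east component: 6.19 km.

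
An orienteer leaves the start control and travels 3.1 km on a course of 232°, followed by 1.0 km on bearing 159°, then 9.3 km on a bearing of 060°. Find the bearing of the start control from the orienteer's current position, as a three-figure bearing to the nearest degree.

Leg 1 (232°, 3.1 km): east 3.1 sin 232° = -2.44, north 3.1 cos 232° = -1.91
Leg 2 (159°, 1.0 km): east 1.0 sin 159° = 0.36, north 1.0 cos 159° = -0.93
Leg 3 (060°, 9.3 km): east 9.3 sin 60° = 8.05, north 9.3 cos 60° = 4.65
Net displacement: 5.97 east, 1.81 north. Direction back to start is (-5.97, -1.81): bearing = atan2(-5.97, -1.81) mod 360° = 253.15° ≈ 253°.

253°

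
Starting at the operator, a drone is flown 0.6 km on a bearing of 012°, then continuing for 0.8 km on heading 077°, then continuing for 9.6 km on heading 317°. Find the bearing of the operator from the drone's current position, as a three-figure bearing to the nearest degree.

Leg 1 (012°, 0.6 km): east 0.6 sin 12° = 0.12, north 0.6 cos 12° = 0.59
Leg 2 (077°, 0.8 km): east 0.8 sin 77° = 0.78, north 0.8 cos 77° = 0.18
Leg 3 (317°, 9.6 km): east 9.6 sin 317° = -6.55, north 9.6 cos 317° = 7.02
Net displacement: -5.64 east, 7.79 north. Direction back to start is (5.64, -7.79): bearing = atan2(5.64, -7.79) mod 360° = 144.07° ≈ 144°.

144°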